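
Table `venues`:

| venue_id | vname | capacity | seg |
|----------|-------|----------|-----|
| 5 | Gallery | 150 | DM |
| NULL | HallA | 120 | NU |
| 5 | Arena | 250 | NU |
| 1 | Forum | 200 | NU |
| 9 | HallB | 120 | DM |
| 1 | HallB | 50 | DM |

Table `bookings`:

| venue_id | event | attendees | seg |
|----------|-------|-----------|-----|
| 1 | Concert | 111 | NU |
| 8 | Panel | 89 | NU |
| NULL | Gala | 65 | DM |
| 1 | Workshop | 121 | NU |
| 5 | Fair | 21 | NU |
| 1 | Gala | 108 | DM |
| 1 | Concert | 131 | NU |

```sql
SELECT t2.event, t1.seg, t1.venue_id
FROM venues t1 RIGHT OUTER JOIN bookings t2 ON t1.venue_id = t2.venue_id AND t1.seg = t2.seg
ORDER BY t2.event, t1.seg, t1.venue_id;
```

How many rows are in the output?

RIGHT JOIN keeps every row from `bookings`; unmatched rows get NULL for `venues`'s columns.
Matching on t1.venue_id = t2.venue_id AND t1.seg = t2.seg. A NULL in a compared column never satisfies the condition.
Matched pairs: 5; unmatched t2 rows kept: 2.
Total: 5 matched + 2 padded = 7 rows.

7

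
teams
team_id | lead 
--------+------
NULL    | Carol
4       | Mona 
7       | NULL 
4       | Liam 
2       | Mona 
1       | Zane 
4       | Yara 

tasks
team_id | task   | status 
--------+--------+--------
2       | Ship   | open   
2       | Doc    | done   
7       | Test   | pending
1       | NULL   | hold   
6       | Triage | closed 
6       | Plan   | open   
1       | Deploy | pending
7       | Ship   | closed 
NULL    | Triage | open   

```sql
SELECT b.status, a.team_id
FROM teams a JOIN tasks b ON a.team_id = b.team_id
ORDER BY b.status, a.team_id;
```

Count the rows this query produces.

INNER JOIN keeps only pairs where the ON condition holds.
Matching on a.team_id = b.team_id. A NULL in a compared column never satisfies the condition.
- a row (team_id=NULL): no match → dropped.
- a row (team_id=4): no match → dropped.
- a row (team_id=7): matches 2 b row(s) → 2 output row(s).
- a row (team_id=4): no match → dropped.
- a row (team_id=2): matches 2 b row(s) → 2 output row(s).
- a row (team_id=1): matches 2 b row(s) → 2 output row(s).
- a row (team_id=4): no match → dropped.
Total: 6 rows.

6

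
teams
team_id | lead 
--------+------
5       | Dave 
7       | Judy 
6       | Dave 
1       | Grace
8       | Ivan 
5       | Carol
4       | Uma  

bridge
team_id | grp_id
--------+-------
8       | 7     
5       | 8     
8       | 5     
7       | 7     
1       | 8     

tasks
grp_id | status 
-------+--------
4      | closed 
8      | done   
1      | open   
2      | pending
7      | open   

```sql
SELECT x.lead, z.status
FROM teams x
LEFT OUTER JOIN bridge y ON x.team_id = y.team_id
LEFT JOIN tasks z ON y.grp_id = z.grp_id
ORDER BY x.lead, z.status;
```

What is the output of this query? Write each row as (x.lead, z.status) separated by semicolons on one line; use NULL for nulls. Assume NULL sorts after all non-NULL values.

(Carol, done); (Dave, done); (Dave, NULL); (Grace, done); (Ivan, open); (Ivan, NULL); (Judy, open); (Uma, NULL)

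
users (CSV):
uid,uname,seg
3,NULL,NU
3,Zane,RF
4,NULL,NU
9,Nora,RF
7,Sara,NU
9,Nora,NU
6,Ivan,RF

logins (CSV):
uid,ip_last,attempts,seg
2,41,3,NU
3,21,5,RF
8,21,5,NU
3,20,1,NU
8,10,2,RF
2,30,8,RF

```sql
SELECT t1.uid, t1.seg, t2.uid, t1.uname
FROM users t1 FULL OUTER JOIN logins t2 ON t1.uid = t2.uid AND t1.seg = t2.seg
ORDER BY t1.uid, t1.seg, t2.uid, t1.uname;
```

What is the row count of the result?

11

FULL OUTER JOIN keeps every row from both sides; unmatched rows get NULL for the other side's columns.
Matching on t1.uid = t2.uid AND t1.seg = t2.seg.
Matched pairs: 2; unmatched t1 rows kept: 5; unmatched t2 rows kept: 4.
Total: 2 matched + 9 padded = 11 rows.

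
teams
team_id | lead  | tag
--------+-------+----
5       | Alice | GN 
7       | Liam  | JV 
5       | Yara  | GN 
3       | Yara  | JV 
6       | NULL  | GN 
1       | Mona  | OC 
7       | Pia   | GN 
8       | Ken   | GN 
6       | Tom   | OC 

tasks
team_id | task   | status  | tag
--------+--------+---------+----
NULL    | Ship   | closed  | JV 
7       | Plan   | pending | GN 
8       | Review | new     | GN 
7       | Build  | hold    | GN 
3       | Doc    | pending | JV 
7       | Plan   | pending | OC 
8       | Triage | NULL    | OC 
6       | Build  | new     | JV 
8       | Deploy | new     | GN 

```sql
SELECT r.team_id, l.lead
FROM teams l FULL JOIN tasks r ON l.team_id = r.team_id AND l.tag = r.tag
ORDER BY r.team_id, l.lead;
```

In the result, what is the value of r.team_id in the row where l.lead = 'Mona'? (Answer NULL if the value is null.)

FULL OUTER JOIN keeps every row from both sides; unmatched rows get NULL for the other side's columns.
Matching on l.team_id = r.team_id AND l.tag = r.tag. A NULL in a compared column never satisfies the condition.
- l (team_id=5, tag=GN) has no partner → padded with NULL.
- l (team_id=7, tag=JV) has no partner → padded with NULL.
- l (team_id=5, tag=GN) has no partner → padded with NULL.
- l (team_id=3, tag=JV) pairs with 1 row(s) of r.
- l (team_id=6, tag=GN) has no partner → padded with NULL.
- l (team_id=1, tag=OC) has no partner → padded with NULL.
- l (team_id=7, tag=GN) pairs with 2 row(s) of r.
- l (team_id=8, tag=GN) pairs with 2 row(s) of r.
- l (team_id=6, tag=OC) has no partner → padded with NULL.
- 4 row(s) from r found no l partner → padded with NULL.

NULL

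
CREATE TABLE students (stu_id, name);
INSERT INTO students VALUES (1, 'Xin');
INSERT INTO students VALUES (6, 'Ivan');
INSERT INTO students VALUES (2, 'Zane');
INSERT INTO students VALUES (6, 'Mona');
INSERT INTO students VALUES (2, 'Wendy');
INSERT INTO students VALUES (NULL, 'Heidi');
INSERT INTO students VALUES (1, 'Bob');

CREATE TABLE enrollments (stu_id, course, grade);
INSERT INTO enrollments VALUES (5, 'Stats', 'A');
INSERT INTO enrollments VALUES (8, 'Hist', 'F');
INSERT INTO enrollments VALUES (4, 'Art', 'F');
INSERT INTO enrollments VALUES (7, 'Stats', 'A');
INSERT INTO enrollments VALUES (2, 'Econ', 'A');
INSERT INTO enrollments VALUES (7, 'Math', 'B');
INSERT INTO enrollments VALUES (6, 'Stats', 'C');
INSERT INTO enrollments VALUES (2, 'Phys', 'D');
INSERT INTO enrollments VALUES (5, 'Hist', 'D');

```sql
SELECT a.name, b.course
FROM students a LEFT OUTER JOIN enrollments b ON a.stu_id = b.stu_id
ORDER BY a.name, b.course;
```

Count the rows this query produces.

9

LEFT JOIN keeps every row from `students`; unmatched rows get NULL for `enrollments`'s columns.
Matching on a.stu_id = b.stu_id. A NULL in a compared column never satisfies the condition.
- stu_id=1: no b row matches, row kept with b columns NULL.
- stu_id=6: 1 matching b row(s), so 1 row(s) emitted.
- stu_id=2: 2 matching b row(s), so 2 row(s) emitted.
- stu_id=6: 1 matching b row(s), so 1 row(s) emitted.
- stu_id=2: 2 matching b row(s), so 2 row(s) emitted.
- stu_id=NULL: no b row matches, row kept with b columns NULL.
- stu_id=1: no b row matches, row kept with b columns NULL.
Total: 6 matched + 3 padded = 9 rows.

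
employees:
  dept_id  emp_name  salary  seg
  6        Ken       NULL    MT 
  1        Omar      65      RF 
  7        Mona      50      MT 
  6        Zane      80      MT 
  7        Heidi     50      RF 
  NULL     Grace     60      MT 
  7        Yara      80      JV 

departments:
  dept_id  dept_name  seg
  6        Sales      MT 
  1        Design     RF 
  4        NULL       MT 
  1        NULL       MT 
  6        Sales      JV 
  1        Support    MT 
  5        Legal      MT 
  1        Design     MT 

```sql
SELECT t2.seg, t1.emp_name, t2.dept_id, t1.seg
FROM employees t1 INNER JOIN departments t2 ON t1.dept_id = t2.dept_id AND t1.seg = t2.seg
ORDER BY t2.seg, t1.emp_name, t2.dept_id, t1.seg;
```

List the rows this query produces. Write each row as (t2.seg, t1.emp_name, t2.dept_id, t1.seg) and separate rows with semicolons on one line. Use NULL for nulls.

INNER JOIN keeps only pairs where the ON condition holds.
Matching on t1.dept_id = t2.dept_id AND t1.seg = t2.seg. A NULL in a compared column never satisfies the condition.
- t1[0] dept_id=6, seg=MT → 1 match(es) in t2 → 1 row(s).
- t1[1] dept_id=1, seg=RF → 1 match(es) in t2 → 1 row(s).
- t1[2] dept_id=7, seg=MT → no match; dropped.
- t1[3] dept_id=6, seg=MT → 1 match(es) in t2 → 1 row(s).
- t1[4] dept_id=7, seg=RF → no match; dropped.
- t1[5] dept_id=NULL, seg=MT → no match; dropped.
- t1[6] dept_id=7, seg=JV → no match; dropped.
After projecting and ordering:
t2.seg | t1.emp_name | t2.dept_id | t1.seg
MT | Ken | 6 | MT
MT | Zane | 6 | MT
RF | Omar | 1 | RF

(MT, Ken, 6, MT); (MT, Zane, 6, MT); (RF, Omar, 1, RF)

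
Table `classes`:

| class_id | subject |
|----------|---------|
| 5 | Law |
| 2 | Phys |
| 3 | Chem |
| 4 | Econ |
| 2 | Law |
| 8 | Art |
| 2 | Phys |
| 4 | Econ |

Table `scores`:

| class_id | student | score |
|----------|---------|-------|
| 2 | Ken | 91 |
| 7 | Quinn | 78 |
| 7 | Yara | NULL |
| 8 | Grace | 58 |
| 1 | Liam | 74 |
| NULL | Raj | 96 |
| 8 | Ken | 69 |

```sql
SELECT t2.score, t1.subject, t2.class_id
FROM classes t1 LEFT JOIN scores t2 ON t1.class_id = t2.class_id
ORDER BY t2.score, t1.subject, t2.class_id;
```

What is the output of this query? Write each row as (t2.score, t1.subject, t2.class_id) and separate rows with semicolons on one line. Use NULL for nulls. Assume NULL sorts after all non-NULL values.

(58, Art, 8); (69, Art, 8); (91, Law, 2); (91, Phys, 2); (91, Phys, 2); (NULL, Chem, NULL); (NULL, Econ, NULL); (NULL, Econ, NULL); (NULL, Law, NULL)

LEFT JOIN keeps every row from `classes`; unmatched rows get NULL for `scores`'s columns.
Matching on t1.class_id = t2.class_id. A NULL in a compared column never satisfies the condition.
- class_id=5: no t2 row matches, row kept with t2 columns NULL.
- class_id=2: 1 matching t2 row(s), so 1 row(s) emitted.
- class_id=3: no t2 row matches, row kept with t2 columns NULL.
- class_id=4: no t2 row matches, row kept with t2 columns NULL.
- class_id=2: 1 matching t2 row(s), so 1 row(s) emitted.
- class_id=8: 2 matching t2 row(s), so 2 row(s) emitted.
- class_id=2: 1 matching t2 row(s), so 1 row(s) emitted.
- class_id=4: no t2 row matches, row kept with t2 columns NULL.
After projecting and ordering:
t2.score | t1.subject | t2.class_id
58 | Art | 8
69 | Art | 8
91 | Law | 2
91 | Phys | 2
91 | Phys | 2
NULL | Chem | NULL
NULL | Econ | NULL
NULL | Econ | NULL
NULL | Law | NULL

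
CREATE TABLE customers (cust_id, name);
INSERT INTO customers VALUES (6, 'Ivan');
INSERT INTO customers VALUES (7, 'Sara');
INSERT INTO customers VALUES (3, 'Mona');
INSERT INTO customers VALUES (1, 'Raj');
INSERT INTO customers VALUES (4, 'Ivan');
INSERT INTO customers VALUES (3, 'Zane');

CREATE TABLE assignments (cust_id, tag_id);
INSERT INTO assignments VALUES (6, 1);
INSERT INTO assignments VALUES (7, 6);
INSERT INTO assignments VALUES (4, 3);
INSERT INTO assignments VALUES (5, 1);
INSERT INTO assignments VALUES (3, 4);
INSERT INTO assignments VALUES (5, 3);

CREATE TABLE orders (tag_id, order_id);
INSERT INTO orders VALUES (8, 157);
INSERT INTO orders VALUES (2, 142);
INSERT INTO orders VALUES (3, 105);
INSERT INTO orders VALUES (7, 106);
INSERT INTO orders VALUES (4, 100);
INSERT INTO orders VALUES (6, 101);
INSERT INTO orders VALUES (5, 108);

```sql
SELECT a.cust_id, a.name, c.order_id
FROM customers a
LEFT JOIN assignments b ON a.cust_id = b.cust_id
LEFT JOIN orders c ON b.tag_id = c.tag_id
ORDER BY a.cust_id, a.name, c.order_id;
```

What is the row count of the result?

Step 1 — a LEFT JOIN b on cust_id → 6 row(s).
Then LEFT JOIN `orders c` on tag_id: each of those 6 rows is kept; rows whose b.tag_id has no match in c get NULL for c's columns.
Result: 6 row(s).

6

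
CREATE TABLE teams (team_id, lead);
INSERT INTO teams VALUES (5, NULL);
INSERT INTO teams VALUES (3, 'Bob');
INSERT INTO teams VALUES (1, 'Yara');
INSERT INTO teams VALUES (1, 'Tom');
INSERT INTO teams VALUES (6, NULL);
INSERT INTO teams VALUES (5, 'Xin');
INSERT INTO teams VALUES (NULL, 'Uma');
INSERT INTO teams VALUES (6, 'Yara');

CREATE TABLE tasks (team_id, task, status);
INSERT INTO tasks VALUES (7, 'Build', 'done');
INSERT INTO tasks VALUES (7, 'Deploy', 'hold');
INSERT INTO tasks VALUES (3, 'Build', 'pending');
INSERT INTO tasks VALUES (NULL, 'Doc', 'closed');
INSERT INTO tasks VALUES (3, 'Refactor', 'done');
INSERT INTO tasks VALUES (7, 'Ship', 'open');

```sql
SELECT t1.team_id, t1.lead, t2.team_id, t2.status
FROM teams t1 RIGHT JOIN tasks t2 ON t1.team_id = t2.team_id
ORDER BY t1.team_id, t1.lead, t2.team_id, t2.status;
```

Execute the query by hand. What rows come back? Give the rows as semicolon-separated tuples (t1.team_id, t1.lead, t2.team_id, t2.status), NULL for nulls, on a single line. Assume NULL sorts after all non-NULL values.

RIGHT JOIN keeps every row from `tasks`; unmatched rows get NULL for `teams`'s columns.
Matching on t1.team_id = t2.team_id. A NULL in a compared column never satisfies the condition.
- team_id=5: no matching t2 row.
- team_id=3: 2 matching t2 row(s), so 2 row(s) emitted.
- team_id=1: no matching t2 row.
- team_id=1: no matching t2 row.
- team_id=6: no matching t2 row.
- team_id=5: no matching t2 row.
- team_id=NULL: no matching t2 row.
- team_id=6: no matching t2 row.
- 4 row(s) from t2 found no t1 partner → padded with NULL.
After projecting and ordering:
t1.team_id | t1.lead | t2.team_id | t2.status
3 | Bob | 3 | done
3 | Bob | 3 | pending
NULL | NULL | 7 | done
NULL | NULL | 7 | hold
NULL | NULL | 7 | open
NULL | NULL | NULL | closed

(3, Bob, 3, done); (3, Bob, 3, pending); (NULL, NULL, 7, done); (NULL, NULL, 7, hold); (NULL, NULL, 7, open); (NULL, NULL, NULL, closed)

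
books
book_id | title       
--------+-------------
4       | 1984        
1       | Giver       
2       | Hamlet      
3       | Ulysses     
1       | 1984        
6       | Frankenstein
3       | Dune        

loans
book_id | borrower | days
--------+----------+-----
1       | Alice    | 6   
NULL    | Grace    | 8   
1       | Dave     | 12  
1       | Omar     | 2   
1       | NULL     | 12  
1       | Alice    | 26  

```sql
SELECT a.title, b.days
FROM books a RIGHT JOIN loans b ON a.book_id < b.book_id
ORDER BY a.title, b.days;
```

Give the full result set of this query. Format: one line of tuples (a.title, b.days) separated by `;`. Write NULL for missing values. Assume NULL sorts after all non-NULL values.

(NULL, 2); (NULL, 6); (NULL, 8); (NULL, 12); (NULL, 12); (NULL, 26)

RIGHT JOIN keeps every row from `loans`; unmatched rows get NULL for `books`'s columns.
Matching on a.book_id < b.book_id. A NULL in a compared column never satisfies the condition.
Matched pairs: 0; unmatched b rows kept: 6.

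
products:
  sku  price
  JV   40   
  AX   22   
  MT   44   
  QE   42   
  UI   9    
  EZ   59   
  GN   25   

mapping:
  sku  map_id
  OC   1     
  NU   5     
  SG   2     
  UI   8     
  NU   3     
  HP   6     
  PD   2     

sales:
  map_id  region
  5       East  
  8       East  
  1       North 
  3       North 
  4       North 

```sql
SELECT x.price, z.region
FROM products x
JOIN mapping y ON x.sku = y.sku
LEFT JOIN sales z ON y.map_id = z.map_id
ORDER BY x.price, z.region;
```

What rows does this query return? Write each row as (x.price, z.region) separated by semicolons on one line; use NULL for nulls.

Evaluate left to right. First `products x INNER JOIN mapping y` on sku: 1 row(s).
Then LEFT JOIN `sales z` on map_id: each of those 1 rows is kept; rows whose y.map_id has no match in z get NULL for z's columns.

(9, East)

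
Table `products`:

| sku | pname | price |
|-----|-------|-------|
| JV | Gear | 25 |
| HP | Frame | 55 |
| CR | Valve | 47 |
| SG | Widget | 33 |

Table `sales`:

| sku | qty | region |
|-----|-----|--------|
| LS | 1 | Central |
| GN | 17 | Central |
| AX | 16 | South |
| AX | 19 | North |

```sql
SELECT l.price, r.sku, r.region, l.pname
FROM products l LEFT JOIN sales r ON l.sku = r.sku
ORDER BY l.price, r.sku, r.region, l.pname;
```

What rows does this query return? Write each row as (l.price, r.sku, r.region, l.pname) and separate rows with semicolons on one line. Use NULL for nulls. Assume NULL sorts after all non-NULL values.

LEFT JOIN keeps every row from `products`; unmatched rows get NULL for `sales`'s columns.
Matching on l.sku = r.sku.
- l row (sku=JV): no match → kept, r columns NULL.
- l row (sku=HP): no match → kept, r columns NULL.
- l row (sku=CR): no match → kept, r columns NULL.
- l row (sku=SG): no match → kept, r columns NULL.
After projecting and ordering:
l.price | r.sku | r.region | l.pname
25 | NULL | NULL | Gear
33 | NULL | NULL | Widget
47 | NULL | NULL | Valve
55 | NULL | NULL | Frame

(25, NULL, NULL, Gear); (33, NULL, NULL, Widget); (47, NULL, NULL, Valve); (55, NULL, NULL, Frame)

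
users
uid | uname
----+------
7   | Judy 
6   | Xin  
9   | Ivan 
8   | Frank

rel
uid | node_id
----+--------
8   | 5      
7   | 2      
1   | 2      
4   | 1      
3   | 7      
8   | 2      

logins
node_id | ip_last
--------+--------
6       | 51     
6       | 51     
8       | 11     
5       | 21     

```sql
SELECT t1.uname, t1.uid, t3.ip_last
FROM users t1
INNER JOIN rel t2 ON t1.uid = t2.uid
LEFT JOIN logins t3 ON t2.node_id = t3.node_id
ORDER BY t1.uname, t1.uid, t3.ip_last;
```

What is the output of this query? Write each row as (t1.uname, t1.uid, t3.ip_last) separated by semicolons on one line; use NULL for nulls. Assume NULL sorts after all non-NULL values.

Evaluate left to right. First `users t1 INNER JOIN rel t2` on uid: 3 row(s).
Then LEFT JOIN `logins t3` on node_id: each of those 3 rows is kept; rows whose t2.node_id has no match in t3 get NULL for t3's columns.

(Frank, 8, 21); (Frank, 8, NULL); (Judy, 7, NULL)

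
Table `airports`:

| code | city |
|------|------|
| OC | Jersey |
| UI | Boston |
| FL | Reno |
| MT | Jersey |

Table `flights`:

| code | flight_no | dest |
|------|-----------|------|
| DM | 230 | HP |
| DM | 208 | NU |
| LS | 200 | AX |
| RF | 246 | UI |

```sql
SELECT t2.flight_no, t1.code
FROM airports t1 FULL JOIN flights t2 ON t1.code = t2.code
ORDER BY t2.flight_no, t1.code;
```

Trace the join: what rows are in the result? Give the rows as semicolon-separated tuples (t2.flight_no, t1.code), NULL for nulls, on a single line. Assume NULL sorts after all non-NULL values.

FULL OUTER JOIN keeps every row from both sides; unmatched rows get NULL for the other side's columns.
Matching on t1.code = t2.code.
- t1 (code=OC) has no partner → padded with NULL.
- t1 (code=UI) has no partner → padded with NULL.
- t1 (code=FL) has no partner → padded with NULL.
- t1 (code=MT) has no partner → padded with NULL.
- 4 row(s) from t2 found no t1 partner → padded with NULL.
After projecting and ordering:
t2.flight_no | t1.code
200 | NULL
208 | NULL
230 | NULL
246 | NULL
NULL | FL
NULL | MT
NULL | OC
NULL | UI

(200, NULL); (208, NULL); (230, NULL); (246, NULL); (NULL, FL); (NULL, MT); (NULL, OC); (NULL, UI)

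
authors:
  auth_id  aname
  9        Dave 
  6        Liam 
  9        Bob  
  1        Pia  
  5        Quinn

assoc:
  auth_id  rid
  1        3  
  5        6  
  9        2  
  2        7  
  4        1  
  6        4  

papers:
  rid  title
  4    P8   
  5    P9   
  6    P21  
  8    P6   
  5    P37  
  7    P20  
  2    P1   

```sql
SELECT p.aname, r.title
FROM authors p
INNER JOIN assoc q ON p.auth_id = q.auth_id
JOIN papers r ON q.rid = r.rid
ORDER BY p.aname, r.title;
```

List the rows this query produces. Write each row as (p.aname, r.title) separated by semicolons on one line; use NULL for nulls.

Step 1 — p INNER JOIN q on auth_id → 5 row(s).
Then INNER JOIN `papers r` on rid: keep only rows whose q.rid appears in r.

(Bob, P1); (Dave, P1); (Liam, P8); (Quinn, P21)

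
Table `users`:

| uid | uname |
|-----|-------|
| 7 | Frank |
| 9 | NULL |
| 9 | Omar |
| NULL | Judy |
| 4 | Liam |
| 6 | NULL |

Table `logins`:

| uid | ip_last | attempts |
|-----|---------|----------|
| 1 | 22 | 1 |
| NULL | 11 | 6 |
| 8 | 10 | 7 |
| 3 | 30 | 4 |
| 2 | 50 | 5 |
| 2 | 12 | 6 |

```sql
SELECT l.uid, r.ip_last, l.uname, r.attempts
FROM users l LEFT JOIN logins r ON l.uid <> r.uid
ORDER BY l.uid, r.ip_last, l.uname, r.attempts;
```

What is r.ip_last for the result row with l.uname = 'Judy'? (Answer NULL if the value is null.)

NULL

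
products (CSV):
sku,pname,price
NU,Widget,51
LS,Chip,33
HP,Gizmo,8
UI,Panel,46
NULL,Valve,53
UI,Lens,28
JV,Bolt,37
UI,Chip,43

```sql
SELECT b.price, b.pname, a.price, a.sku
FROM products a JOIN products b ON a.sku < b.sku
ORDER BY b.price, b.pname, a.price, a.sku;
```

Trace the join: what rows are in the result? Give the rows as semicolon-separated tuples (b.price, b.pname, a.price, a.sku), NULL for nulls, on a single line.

(28, Lens, 8, HP); (28, Lens, 33, LS); (28, Lens, 37, JV); (28, Lens, 51, NU); (33, Chip, 8, HP); (33, Chip, 37, JV); (37, Bolt, 8, HP); (43, Chip, 8, HP); (43, Chip, 33, LS); (43, Chip, 37, JV); (43, Chip, 51, NU); (46, Panel, 8, HP); (46, Panel, 33, LS); (46, Panel, 37, JV); (46, Panel, 51, NU); (51, Widget, 8, HP); (51, Widget, 33, LS); (51, Widget, 37, JV)

INNER JOIN keeps only pairs where the ON condition holds.
Matching on a.sku < b.sku. A NULL in a compared column never satisfies the condition.
- a row (sku=NU): matches 3 b row(s) → 3 output row(s).
- a row (sku=LS): matches 4 b row(s) → 4 output row(s).
- a row (sku=HP): matches 6 b row(s) → 6 output row(s).
- a row (sku=UI): no match → dropped.
- a row (sku=NULL): no match → dropped.
- a row (sku=UI): no match → dropped.
- a row (sku=JV): matches 5 b row(s) → 5 output row(s).
- a row (sku=UI): no match → dropped.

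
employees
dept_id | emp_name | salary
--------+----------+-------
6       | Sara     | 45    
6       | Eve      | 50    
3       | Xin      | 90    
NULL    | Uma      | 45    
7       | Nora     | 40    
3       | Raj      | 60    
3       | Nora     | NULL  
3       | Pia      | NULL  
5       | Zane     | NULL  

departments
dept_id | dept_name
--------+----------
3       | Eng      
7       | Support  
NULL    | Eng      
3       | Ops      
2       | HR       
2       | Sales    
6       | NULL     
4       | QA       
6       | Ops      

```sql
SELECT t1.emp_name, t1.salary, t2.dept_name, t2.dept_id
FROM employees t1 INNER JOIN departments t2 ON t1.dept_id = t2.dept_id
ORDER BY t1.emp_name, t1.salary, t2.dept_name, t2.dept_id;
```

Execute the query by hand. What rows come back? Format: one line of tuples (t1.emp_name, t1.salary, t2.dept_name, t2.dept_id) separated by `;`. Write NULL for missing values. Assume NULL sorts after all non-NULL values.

(Eve, 50, Ops, 6); (Eve, 50, NULL, 6); (Nora, 40, Support, 7); (Nora, NULL, Eng, 3); (Nora, NULL, Ops, 3); (Pia, NULL, Eng, 3); (Pia, NULL, Ops, 3); (Raj, 60, Eng, 3); (Raj, 60, Ops, 3); (Sara, 45, Ops, 6); (Sara, 45, NULL, 6); (Xin, 90, Eng, 3); (Xin, 90, Ops, 3)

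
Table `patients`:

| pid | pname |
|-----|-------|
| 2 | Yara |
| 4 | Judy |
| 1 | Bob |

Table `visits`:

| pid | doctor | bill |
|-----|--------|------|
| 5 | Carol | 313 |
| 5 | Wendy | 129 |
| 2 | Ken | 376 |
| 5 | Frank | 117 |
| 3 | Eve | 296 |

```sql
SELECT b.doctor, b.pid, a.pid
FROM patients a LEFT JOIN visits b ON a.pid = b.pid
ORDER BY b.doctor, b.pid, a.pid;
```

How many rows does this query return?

3

LEFT JOIN keeps every row from `patients`; unmatched rows get NULL for `visits`'s columns.
Matching on a.pid = b.pid.
Matched pairs: 1; unmatched a rows kept: 2.
Total: 1 matched + 2 padded = 3 rows.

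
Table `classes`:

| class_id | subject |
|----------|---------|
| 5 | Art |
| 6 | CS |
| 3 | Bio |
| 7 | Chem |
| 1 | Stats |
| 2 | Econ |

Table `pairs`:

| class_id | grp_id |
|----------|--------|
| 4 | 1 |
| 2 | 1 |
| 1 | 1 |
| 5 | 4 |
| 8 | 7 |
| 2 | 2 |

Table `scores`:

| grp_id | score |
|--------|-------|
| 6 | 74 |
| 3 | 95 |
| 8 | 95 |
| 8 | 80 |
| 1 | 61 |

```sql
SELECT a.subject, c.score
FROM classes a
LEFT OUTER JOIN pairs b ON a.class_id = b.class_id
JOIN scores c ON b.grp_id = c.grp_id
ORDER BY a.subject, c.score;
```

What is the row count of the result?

2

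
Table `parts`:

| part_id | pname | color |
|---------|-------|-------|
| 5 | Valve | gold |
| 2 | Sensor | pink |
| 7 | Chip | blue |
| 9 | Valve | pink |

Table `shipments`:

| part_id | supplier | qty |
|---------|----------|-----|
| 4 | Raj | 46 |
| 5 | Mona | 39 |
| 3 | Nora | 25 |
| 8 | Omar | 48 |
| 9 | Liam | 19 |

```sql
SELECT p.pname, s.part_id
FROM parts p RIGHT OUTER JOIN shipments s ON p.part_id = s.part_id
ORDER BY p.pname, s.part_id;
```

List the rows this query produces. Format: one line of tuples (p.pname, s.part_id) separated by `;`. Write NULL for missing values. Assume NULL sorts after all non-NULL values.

RIGHT JOIN keeps every row from `shipments`; unmatched rows get NULL for `parts`'s columns.
Matching on p.part_id = s.part_id.
Matched pairs: 2; unmatched s rows kept: 3.

(Valve, 5); (Valve, 9); (NULL, 3); (NULL, 4); (NULL, 8)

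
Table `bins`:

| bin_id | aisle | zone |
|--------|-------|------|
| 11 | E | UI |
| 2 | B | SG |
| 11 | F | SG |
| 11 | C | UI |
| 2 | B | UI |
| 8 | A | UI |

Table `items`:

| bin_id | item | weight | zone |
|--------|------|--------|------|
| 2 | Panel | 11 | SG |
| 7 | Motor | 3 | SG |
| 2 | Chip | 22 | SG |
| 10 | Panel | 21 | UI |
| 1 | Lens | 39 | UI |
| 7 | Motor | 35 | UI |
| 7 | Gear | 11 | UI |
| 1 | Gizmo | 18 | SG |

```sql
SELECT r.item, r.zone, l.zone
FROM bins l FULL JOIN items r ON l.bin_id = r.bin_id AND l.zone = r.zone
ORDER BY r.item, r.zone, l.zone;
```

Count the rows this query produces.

13

FULL OUTER JOIN keeps every row from both sides; unmatched rows get NULL for the other side's columns.
Matching on l.bin_id = r.bin_id AND l.zone = r.zone.
Matched pairs: 2; unmatched l rows kept: 5; unmatched r rows kept: 6.
Total: 2 matched + 11 padded = 13 rows.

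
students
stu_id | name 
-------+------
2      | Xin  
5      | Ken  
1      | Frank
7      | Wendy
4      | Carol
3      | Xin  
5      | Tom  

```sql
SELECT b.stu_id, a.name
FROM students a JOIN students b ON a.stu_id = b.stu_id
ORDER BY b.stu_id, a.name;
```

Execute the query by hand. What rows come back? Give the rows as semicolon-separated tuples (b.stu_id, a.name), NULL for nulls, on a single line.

INNER JOIN keeps only pairs where the ON condition holds.
Matching on a.stu_id = b.stu_id.
- a row (stu_id=2): matches 1 b row(s) → 1 output row(s).
- a row (stu_id=5): matches 2 b row(s) → 2 output row(s).
- a row (stu_id=1): matches 1 b row(s) → 1 output row(s).
- a row (stu_id=7): matches 1 b row(s) → 1 output row(s).
- a row (stu_id=4): matches 1 b row(s) → 1 output row(s).
- a row (stu_id=3): matches 1 b row(s) → 1 output row(s).
- a row (stu_id=5): matches 2 b row(s) → 2 output row(s).
After projecting and ordering:
b.stu_id | a.name
1 | Frank
2 | Xin
3 | Xin
4 | Carol
5 | Ken
5 | Ken
5 | Tom
5 | Tom
7 | Wendy

(1, Frank); (2, Xin); (3, Xin); (4, Carol); (5, Ken); (5, Ken); (5, Tom); (5, Tom); (7, Wendy)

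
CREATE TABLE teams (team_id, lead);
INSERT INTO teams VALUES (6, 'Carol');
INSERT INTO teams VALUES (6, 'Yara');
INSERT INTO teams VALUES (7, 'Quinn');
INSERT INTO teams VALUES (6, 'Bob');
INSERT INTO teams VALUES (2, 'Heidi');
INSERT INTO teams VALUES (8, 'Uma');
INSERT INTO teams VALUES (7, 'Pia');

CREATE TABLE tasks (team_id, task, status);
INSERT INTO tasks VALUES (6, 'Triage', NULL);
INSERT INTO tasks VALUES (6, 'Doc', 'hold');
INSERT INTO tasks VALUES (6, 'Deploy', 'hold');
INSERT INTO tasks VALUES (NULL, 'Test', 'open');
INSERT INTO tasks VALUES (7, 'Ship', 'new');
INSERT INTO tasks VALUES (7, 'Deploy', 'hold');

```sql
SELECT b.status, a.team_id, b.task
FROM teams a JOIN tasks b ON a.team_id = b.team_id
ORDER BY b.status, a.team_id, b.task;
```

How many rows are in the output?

INNER JOIN keeps only pairs where the ON condition holds.
Matching on a.team_id = b.team_id. A NULL in a compared column never satisfies the condition.
- a[0] team_id=6 → 3 match(es) in b → 3 row(s).
- a[1] team_id=6 → 3 match(es) in b → 3 row(s).
- a[2] team_id=7 → 2 match(es) in b → 2 row(s).
- a[3] team_id=6 → 3 match(es) in b → 3 row(s).
- a[4] team_id=2 → no match; dropped.
- a[5] team_id=8 → no match; dropped.
- a[6] team_id=7 → 2 match(es) in b → 2 row(s).
Total: 13 rows.

13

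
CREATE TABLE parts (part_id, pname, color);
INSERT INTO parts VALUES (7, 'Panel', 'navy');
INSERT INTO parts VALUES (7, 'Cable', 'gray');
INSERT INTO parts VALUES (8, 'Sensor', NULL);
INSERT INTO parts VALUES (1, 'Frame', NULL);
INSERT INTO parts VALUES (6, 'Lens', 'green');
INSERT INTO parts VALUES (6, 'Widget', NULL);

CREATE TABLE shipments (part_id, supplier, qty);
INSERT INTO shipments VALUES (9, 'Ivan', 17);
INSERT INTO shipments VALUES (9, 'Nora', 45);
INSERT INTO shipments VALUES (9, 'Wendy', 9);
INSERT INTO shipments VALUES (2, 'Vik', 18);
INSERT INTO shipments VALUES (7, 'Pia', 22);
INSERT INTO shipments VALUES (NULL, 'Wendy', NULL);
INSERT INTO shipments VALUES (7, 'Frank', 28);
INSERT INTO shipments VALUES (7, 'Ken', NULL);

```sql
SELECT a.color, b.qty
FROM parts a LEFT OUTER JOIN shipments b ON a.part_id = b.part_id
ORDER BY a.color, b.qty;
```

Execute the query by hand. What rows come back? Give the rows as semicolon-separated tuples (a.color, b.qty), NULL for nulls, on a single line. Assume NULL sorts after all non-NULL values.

(gray, 22); (gray, 28); (gray, NULL); (green, NULL); (navy, 22); (navy, 28); (navy, NULL); (NULL, NULL); (NULL, NULL); (NULL, NULL)

LEFT JOIN keeps every row from `parts`; unmatched rows get NULL for `shipments`'s columns.
Matching on a.part_id = b.part_id. A NULL in a compared column never satisfies the condition.
- a (part_id=7) pairs with 3 row(s) of b.
- a (part_id=7) pairs with 3 row(s) of b.
- a (part_id=8) has no partner → padded with NULL.
- a (part_id=1) has no partner → padded with NULL.
- a (part_id=6) has no partner → padded with NULL.
- a (part_id=6) has no partner → padded with NULL.
After projecting and ordering:
a.color | b.qty
gray | 22
gray | 28
gray | NULL
green | NULL
navy | 22
navy | 28
navy | NULL
NULL | NULL
NULL | NULL
NULL | NULL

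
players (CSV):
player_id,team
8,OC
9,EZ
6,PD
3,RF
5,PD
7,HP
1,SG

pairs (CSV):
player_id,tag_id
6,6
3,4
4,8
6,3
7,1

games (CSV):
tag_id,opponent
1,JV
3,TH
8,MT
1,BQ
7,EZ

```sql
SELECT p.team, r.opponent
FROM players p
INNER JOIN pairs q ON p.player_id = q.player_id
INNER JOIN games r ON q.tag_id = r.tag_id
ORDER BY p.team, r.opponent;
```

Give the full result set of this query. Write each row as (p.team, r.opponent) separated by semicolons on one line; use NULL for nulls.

(HP, BQ); (HP, JV); (PD, TH)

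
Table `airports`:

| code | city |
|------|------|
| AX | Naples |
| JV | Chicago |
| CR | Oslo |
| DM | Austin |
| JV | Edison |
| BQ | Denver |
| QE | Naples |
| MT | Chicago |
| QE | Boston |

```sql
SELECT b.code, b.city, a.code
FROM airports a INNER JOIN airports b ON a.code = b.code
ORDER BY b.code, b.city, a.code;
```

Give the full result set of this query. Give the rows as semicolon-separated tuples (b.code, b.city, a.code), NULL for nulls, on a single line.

INNER JOIN keeps only pairs where the ON condition holds.
Matching on a.code = b.code.
- a (code=AX) pairs with 1 row(s) of b.
- a (code=JV) pairs with 2 row(s) of b.
- a (code=CR) pairs with 1 row(s) of b.
- a (code=DM) pairs with 1 row(s) of b.
- a (code=JV) pairs with 2 row(s) of b.
- a (code=BQ) pairs with 1 row(s) of b.
- a (code=QE) pairs with 2 row(s) of b.
- a (code=MT) pairs with 1 row(s) of b.
- a (code=QE) pairs with 2 row(s) of b.

(AX, Naples, AX); (BQ, Denver, BQ); (CR, Oslo, CR); (DM, Austin, DM); (JV, Chicago, JV); (JV, Chicago, JV); (JV, Edison, JV); (JV, Edison, JV); (MT, Chicago, MT); (QE, Boston, QE); (QE, Boston, QE); (QE, Naples, QE); (QE, Naples, QE)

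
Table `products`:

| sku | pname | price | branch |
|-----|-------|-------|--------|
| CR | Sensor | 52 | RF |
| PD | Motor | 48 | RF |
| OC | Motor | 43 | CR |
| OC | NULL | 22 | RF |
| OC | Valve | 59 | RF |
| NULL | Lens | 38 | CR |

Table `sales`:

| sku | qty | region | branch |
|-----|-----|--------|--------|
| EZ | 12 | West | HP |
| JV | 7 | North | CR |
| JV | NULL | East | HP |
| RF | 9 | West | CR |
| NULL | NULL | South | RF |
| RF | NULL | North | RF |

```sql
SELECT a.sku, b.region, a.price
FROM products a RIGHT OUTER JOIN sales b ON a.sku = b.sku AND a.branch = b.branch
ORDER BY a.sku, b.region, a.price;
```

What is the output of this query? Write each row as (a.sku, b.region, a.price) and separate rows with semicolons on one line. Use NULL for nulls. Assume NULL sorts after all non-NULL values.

(NULL, East, NULL); (NULL, North, NULL); (NULL, North, NULL); (NULL, South, NULL); (NULL, West, NULL); (NULL, West, NULL)

RIGHT JOIN keeps every row from `sales`; unmatched rows get NULL for `products`'s columns.
Matching on a.sku = b.sku AND a.branch = b.branch. A NULL in a compared column never satisfies the condition.
- a row (sku=CR, branch=RF): no match.
- a row (sku=PD, branch=RF): no match.
- a row (sku=OC, branch=CR): no match.
- a row (sku=OC, branch=RF): no match.
- a row (sku=OC, branch=RF): no match.
- a row (sku=NULL, branch=CR): no match.
- 6 b row(s) had no a match → kept, a columns NULL.
After projecting and ordering:
a.sku | b.region | a.price
NULL | East | NULL
NULL | North | NULL
NULL | North | NULL
NULL | South | NULL
NULL | West | NULL
NULL | West | NULL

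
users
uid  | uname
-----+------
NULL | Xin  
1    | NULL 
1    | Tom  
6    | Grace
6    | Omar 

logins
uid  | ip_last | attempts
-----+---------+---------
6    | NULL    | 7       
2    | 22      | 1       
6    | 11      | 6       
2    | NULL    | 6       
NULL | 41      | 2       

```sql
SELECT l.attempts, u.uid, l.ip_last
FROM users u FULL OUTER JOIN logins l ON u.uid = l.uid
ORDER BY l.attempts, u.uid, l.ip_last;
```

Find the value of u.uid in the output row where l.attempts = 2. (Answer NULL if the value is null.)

FULL OUTER JOIN keeps every row from both sides; unmatched rows get NULL for the other side's columns.
Matching on u.uid = l.uid. A NULL in a compared column never satisfies the condition.
Matched pairs: 4; unmatched u rows kept: 3; unmatched l rows kept: 3.

NULL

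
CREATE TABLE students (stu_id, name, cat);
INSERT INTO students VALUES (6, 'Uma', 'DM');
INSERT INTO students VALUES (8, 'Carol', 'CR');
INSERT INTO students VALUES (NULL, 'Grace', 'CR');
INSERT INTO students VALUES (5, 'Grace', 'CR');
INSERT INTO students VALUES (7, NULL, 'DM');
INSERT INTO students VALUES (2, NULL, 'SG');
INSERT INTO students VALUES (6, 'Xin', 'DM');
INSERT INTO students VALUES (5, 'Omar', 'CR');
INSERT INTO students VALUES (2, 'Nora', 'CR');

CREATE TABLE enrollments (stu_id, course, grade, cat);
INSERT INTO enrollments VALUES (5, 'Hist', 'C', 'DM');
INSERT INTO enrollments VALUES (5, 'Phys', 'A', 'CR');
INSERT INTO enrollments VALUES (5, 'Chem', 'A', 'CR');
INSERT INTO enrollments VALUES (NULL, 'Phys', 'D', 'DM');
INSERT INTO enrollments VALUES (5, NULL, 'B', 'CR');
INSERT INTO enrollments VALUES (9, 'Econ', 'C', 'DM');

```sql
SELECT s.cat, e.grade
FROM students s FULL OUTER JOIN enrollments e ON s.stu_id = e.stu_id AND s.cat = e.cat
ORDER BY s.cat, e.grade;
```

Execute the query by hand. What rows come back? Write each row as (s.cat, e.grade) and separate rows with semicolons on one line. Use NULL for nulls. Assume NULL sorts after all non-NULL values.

(CR, A); (CR, A); (CR, A); (CR, A); (CR, B); (CR, B); (CR, NULL); (CR, NULL); (CR, NULL); (DM, NULL); (DM, NULL); (DM, NULL); (SG, NULL); (NULL, C); (NULL, C); (NULL, D)

FULL OUTER JOIN keeps every row from both sides; unmatched rows get NULL for the other side's columns.
Matching on s.stu_id = e.stu_id AND s.cat = e.cat. A NULL in a compared column never satisfies the condition.
- s row (stu_id=6, cat=DM): no match → kept, e columns NULL.
- s row (stu_id=8, cat=CR): no match → kept, e columns NULL.
- s row (stu_id=NULL, cat=CR): no match → kept, e columns NULL.
- s row (stu_id=5, cat=CR): matches 3 e row(s) → 3 output row(s).
- s row (stu_id=7, cat=DM): no match → kept, e columns NULL.
- s row (stu_id=2, cat=SG): no match → kept, e columns NULL.
- s row (stu_id=6, cat=DM): no match → kept, e columns NULL.
- s row (stu_id=5, cat=CR): matches 3 e row(s) → 3 output row(s).
- s row (stu_id=2, cat=CR): no match → kept, e columns NULL.
- 3 e row(s) had no s match → kept, s columns NULL.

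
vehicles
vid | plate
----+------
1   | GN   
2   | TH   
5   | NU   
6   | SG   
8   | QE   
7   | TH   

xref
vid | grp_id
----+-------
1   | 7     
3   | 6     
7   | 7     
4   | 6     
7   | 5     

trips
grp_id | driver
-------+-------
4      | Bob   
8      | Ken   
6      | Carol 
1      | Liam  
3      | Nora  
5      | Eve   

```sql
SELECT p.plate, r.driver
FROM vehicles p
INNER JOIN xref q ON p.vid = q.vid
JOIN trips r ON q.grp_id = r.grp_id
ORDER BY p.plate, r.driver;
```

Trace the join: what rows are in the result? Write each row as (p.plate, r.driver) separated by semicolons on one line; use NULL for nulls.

(TH, Eve)

Evaluate left to right. First `vehicles p INNER JOIN xref q` on vid: 3 row(s).
Then INNER JOIN `trips r` on grp_id: keep only rows whose q.grp_id appears in r.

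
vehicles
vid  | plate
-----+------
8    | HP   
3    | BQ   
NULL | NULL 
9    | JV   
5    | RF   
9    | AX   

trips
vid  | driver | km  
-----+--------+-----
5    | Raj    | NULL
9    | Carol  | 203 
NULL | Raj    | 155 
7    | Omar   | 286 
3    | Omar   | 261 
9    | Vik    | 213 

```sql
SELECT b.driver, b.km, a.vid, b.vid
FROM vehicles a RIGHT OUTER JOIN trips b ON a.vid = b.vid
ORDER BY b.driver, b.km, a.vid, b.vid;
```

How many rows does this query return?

RIGHT JOIN keeps every row from `trips`; unmatched rows get NULL for `vehicles`'s columns.
Matching on a.vid = b.vid. A NULL in a compared column never satisfies the condition.
- a (vid=8) has no partner in b.
- a (vid=3) pairs with 1 row(s) of b.
- a (vid=NULL) has no partner in b.
- a (vid=9) pairs with 2 row(s) of b.
- a (vid=5) pairs with 1 row(s) of b.
- a (vid=9) pairs with 2 row(s) of b.
- 2 b row(s) had no a match → kept, a columns NULL.
Total: 6 matched + 2 padded = 8 rows.

8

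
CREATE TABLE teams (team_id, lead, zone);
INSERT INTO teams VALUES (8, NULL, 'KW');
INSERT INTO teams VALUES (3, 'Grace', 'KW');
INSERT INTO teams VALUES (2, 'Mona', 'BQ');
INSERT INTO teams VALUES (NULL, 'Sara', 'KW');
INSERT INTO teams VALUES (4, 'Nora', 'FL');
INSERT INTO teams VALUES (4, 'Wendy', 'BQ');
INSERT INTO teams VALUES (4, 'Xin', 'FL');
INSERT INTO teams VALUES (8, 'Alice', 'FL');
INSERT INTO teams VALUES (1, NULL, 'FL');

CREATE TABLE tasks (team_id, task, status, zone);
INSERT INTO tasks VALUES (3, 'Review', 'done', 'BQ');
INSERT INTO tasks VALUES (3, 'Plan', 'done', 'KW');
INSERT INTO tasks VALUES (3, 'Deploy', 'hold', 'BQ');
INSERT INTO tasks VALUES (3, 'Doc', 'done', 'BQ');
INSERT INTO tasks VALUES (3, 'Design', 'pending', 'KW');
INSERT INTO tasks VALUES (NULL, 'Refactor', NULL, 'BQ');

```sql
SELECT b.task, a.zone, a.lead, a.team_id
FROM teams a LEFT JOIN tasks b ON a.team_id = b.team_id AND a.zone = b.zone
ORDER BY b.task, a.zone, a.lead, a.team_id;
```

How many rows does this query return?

10

LEFT JOIN keeps every row from `teams`; unmatched rows get NULL for `tasks`'s columns.
Matching on a.team_id = b.team_id AND a.zone = b.zone. A NULL in a compared column never satisfies the condition.
- a[0] team_id=8, zone=KW → no match; kept with NULLs on the b side.
- a[1] team_id=3, zone=KW → 2 match(es) in b → 2 row(s).
- a[2] team_id=2, zone=BQ → no match; kept with NULLs on the b side.
- a[3] team_id=NULL, zone=KW → no match; kept with NULLs on the b side.
- a[4] team_id=4, zone=FL → no match; kept with NULLs on the b side.
- a[5] team_id=4, zone=BQ → no match; kept with NULLs on the b side.
- a[6] team_id=4, zone=FL → no match; kept with NULLs on the b side.
- a[7] team_id=8, zone=FL → no match; kept with NULLs on the b side.
- a[8] team_id=1, zone=FL → no match; kept with NULLs on the b side.
Total: 2 matched + 8 padded = 10 rows.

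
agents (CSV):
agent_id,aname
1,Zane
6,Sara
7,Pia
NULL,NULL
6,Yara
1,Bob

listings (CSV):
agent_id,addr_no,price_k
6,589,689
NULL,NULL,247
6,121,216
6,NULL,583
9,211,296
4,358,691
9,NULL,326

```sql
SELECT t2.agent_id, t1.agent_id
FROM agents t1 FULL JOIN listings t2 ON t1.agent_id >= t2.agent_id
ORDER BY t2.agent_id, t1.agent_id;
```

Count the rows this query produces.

18

FULL OUTER JOIN keeps every row from both sides; unmatched rows get NULL for the other side's columns.
Matching on t1.agent_id >= t2.agent_id. A NULL in a compared column never satisfies the condition.
Matched pairs: 12; unmatched t1 rows kept: 3; unmatched t2 rows kept: 3.
Total: 12 matched + 6 padded = 18 rows.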